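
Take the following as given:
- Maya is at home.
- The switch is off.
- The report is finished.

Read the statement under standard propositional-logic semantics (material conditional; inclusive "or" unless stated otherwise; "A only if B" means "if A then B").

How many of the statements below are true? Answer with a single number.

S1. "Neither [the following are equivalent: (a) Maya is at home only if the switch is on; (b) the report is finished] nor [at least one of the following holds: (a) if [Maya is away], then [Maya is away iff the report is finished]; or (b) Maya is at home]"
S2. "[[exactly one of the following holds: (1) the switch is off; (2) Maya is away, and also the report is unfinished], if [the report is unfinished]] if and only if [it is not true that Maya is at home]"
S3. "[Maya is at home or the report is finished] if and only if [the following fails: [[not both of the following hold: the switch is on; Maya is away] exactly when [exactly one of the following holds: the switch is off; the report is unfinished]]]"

Let P = "Maya is at home" (T), Q = "the switch is on" (F), R = "the report is finished" (T).

S1: Parsed as ((P -> Q) <-> R) nor ((~P -> (~P <-> R)) | P)

P -> Q = T -> F = F
(P -> Q) <-> R = F <-> T = F
~P = ~T = F
~P = ~T = F
~P <-> R = F <-> T = F
~P -> (~P <-> R) = F -> F = T
(~P -> (~P <-> R)) | P = T | T = T
((P -> Q) <-> R) nor ((~P -> (~P <-> R)) | P) = F nor T = F
So S1 is false.

S2: This is (~R -> (~Q xor (~P & ~R))) <-> ~P.

~R = ~T = F
~Q = ~F = T
~P = ~T = F
~R = ~T = F
~P & ~R = F & F = F
~Q xor (~P & ~R) = T xor F = T
~R -> (~Q xor (~P & ~R)) = F -> T = T
~P = ~T = F
(~R -> (~Q xor (~P & ~R))) <-> ~P = T <-> F = F
So S2 is false.

S3: In symbols: (P | R) <-> ~((Q nand ~P) <-> (~Q xor ~R))

P | R = T | T = T
~P = ~T = F
Q nand ~P = F nand F = T
~Q = ~F = T
~R = ~T = F
~Q xor ~R = T xor F = T
(Q nand ~P) <-> (~Q xor ~R) = T <-> T = T
~((Q nand ~P) <-> (~Q xor ~R)) = ~T = F
(P | R) <-> ~((Q nand ~P) <-> (~Q xor ~R)) = T <-> F = F
Hence S3 is false.

Count: 0.

0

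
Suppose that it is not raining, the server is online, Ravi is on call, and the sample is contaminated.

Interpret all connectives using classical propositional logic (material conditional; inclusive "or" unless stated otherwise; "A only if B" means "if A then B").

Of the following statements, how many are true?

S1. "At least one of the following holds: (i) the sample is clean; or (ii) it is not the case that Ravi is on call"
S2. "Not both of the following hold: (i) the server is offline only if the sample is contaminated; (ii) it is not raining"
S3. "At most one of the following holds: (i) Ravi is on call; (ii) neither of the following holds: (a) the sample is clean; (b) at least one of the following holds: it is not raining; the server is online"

1

Let V = "the sample is contaminated" (T), U = "Ravi is on call" (T), D = "the server is online" (T), M = "it is raining" (F).

S1: Formalization: ¬V ∨ ¬U

¬V = ¬T = F
¬U = ¬T = F
¬V ∨ ¬U = F ∨ F = F
So S1 is false.

S2: Parsed as (¬D → V) ↑ ¬M

¬D = ¬T = F
¬D → V = F → T = T
¬M = ¬F = T
(¬D → V) ↑ ¬M = T ↑ T = F
So S2 is false.

S3: In symbols: U ↑ (¬V ↓ (¬M ∨ D))

¬V = ¬T = F
¬M = ¬F = T
¬M ∨ D = T ∨ T = T
¬V ↓ (¬M ∨ D) = F ↓ T = F
U ↑ (¬V ↓ (¬M ∨ D)) = T ↑ F = T
Thus S3 is true.

Count: 1.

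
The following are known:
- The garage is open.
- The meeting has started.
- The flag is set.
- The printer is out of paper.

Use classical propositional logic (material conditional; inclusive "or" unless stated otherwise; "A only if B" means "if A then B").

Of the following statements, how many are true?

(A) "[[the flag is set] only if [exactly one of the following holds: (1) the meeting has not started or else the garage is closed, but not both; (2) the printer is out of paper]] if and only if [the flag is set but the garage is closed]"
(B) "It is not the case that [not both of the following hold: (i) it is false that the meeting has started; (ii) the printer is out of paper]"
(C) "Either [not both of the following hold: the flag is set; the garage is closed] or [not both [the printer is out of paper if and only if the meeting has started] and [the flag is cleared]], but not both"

Let D = "the flag is set" (T), P = "the meeting has started" (T), G = "the garage is closed" (F), H = "the printer has paper" (F).

(A): Parsed as (D -> ((~P xor G) xor ~H)) <-> (D & G)

~P = ~T = F
~P xor G = F xor F = F
~H = ~F = T
(~P xor G) xor ~H = F xor T = T
D -> ((~P xor G) xor ~H) = T -> T = T
D & G = T & F = F
(D -> ((~P xor G) xor ~H)) <-> (D & G) = T <-> F = F
Hence (A) is false.

(B): In symbols: ~(~P nand ~H)

~P = ~T = F
~H = ~F = T
~P nand ~H = F nand T = T
~(~P nand ~H) = ~T = F
So (B) is false.

(C): This is (D nand G) xor ((~H <-> P) nand ~D).

D nand G = T nand F = T
~H = ~F = T
~H <-> P = T <-> T = T
~D = ~T = F
(~H <-> P) nand ~D = T nand F = T
(D nand G) xor ((~H <-> P) nand ~D) = T xor T = F
Thus (C) is false.

True statements: 0 (none).

0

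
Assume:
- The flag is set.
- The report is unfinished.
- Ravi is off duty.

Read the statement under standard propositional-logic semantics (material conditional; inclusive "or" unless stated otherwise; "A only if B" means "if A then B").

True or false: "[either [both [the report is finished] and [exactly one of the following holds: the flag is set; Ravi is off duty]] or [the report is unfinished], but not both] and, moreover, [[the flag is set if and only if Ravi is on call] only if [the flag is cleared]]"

Let P = "the report is finished" (F), L = "the flag is set" (T), G = "Ravi is on call" (F).
Parsed as ((P ∧ (L ⊕ ¬G)) ⊕ ¬P) ∧ ((L ↔ G) → ¬L)

¬G = ¬F = T
L ⊕ ¬G = T ⊕ T = F
P ∧ (L ⊕ ¬G) = F ∧ F = F
¬P = ¬F = T
(P ∧ (L ⊕ ¬G)) ⊕ ¬P = F ⊕ T = T
L ↔ G = T ↔ F = F
¬L = ¬T = F
(L ↔ G) → ¬L = F → F = T
((P ∧ (L ⊕ ¬G)) ⊕ ¬P) ∧ ((L ↔ G) → ¬L) = T ∧ T = T

True.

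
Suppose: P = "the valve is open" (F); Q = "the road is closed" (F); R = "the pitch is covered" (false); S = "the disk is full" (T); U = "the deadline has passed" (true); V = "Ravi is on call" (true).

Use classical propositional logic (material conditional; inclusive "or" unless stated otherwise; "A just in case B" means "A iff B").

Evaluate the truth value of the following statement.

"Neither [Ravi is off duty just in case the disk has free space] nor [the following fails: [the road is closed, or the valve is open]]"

The statement is false.

This is (not V iff not S) nor not (Q or P).

not V = not True = False
not S = not True = False
not V iff not S = False iff False = True
Q or P = False or False = False
not (Q or P) = not False = True
(not V iff not S) nor not (Q or P) = True nor True = False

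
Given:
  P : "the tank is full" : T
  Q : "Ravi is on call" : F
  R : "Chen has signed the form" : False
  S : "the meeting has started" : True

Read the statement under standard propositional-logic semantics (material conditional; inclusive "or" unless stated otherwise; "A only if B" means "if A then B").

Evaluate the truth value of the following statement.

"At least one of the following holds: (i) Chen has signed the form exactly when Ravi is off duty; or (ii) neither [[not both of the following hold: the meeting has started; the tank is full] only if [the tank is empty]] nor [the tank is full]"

The statement is false.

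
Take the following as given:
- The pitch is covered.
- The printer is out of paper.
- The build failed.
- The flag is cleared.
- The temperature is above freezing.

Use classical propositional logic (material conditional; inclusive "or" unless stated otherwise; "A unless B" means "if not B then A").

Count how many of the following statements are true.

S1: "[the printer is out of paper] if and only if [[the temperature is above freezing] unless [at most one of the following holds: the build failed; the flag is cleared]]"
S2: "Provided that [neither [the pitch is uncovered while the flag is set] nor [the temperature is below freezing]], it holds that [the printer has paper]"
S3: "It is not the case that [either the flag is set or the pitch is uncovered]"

2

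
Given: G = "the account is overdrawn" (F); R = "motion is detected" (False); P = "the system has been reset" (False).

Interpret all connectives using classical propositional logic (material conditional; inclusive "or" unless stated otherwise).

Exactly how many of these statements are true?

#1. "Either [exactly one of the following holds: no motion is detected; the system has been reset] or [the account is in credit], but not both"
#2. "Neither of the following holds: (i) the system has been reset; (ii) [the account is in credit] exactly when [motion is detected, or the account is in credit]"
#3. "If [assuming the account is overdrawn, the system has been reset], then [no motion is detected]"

1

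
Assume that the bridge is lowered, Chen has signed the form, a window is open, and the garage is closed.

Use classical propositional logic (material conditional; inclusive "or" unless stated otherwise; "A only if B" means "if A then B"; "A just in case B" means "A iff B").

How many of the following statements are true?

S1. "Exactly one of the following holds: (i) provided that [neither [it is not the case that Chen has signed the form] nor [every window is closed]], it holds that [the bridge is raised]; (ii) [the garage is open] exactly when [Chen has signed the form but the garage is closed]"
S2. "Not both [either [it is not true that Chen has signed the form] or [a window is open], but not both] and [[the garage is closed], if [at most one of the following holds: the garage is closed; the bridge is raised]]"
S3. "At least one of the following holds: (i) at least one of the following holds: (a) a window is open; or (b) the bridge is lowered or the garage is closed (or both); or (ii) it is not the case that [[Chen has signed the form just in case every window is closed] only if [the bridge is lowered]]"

1

Let Q = "Chen has signed the form" (True), R = "a window is open" (True), P = "the bridge is raised" (False), S = "the garage is closed" (True).

S1: Formalization: ((not Q nor not R) -> P) xor (not S iff (Q and S))

not Q = not True = False
not R = not True = False
not Q nor not R = False nor False = True
(not Q nor not R) -> P = True -> False = False
not S = not True = False
Q and S = True and True = True
not S iff (Q and S) = False iff True = False
((not Q nor not R) -> P) xor (not S iff (Q and S)) = False xor False = False
Hence S1 is false.

S2: In symbols: (not Q xor R) nand ((S nand P) -> S)

not Q = not True = False
not Q xor R = False xor True = True
S nand P = True nand False = True
(S nand P) -> S = True -> True = True
(not Q xor R) nand ((S nand P) -> S) = True nand True = False
Thus S2 is false.

S3: This is (R or (not P or S)) or not ((Q iff not R) -> not P).

not P = not False = True
not P or S = True or True = True
R or (not P or S) = True or True = True
not R = not True = False
Q iff not R = True iff False = False
not P = not False = True
(Q iff not R) -> not P = False -> True = True
not ((Q iff not R) -> not P) = not True = False
(R or (not P or S)) or not ((Q iff not R) -> not P) = True or False = True
Hence S3 is true.

1 of the 3 statements is true (S3).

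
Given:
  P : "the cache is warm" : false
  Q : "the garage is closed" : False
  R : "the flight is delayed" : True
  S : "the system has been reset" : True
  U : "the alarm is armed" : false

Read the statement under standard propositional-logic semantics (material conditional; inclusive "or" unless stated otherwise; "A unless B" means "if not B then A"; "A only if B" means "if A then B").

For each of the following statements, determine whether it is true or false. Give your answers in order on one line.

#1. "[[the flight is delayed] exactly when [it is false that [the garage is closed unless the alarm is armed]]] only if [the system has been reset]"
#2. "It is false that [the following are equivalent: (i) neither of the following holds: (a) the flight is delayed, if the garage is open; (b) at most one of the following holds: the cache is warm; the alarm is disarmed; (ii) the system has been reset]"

#1: This is (R ↔ ¬(Q ∨ U)) → S.

Q ∨ U = F ∨ F = F
¬(Q ∨ U) = ¬F = T
R ↔ ¬(Q ∨ U) = T ↔ T = T
(R ↔ ¬(Q ∨ U)) → S = T → T = T
Thus #1 is true.

#2: This is ¬(((¬Q → R) ↓ (P ↑ ¬U)) ↔ S).

¬Q = ¬F = T
¬Q → R = T → T = T
¬U = ¬F = T
P ↑ ¬U = F ↑ T = T
(¬Q → R) ↓ (P ↑ ¬U) = T ↓ T = F
((¬Q → R) ↓ (P ↑ ¬U)) ↔ S = F ↔ T = F
¬(((¬Q → R) ↓ (P ↑ ¬U)) ↔ S) = ¬F = T
So #2 is true.

#1 True / #2 True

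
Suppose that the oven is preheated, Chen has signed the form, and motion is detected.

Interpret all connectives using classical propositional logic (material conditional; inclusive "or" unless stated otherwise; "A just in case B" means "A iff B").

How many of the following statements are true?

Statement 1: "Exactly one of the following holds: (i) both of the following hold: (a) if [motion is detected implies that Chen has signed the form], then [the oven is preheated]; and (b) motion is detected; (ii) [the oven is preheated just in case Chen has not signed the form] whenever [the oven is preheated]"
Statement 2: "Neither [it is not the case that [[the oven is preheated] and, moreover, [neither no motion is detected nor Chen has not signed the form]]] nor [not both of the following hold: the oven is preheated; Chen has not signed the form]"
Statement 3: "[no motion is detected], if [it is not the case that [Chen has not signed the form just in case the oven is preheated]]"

1

Let R = "motion is detected" (T), Q = "Chen has signed the form" (T), P = "the oven is preheated" (T).

Statement 1: Formalization: (((R -> Q) -> P) & R) xor (P -> (P <-> ~Q))

R -> Q = T -> T = T
(R -> Q) -> P = T -> T = T
((R -> Q) -> P) & R = T & T = T
~Q = ~T = F
P <-> ~Q = T <-> F = F
P -> (P <-> ~Q) = T -> F = F
(((R -> Q) -> P) & R) xor (P -> (P <-> ~Q)) = T xor F = T
Hence Statement 1 is true.

Statement 2: This is ~(P & (~R nor ~Q)) nor (P nand ~Q).

~R = ~T = F
~Q = ~T = F
~R nor ~Q = F nor F = T
P & (~R nor ~Q) = T & T = T
~(P & (~R nor ~Q)) = ~T = F
~Q = ~T = F
P nand ~Q = T nand F = T
~(P & (~R nor ~Q)) nor (P nand ~Q) = F nor T = F
Thus Statement 2 is false.

Statement 3: This is ~(~Q <-> P) -> ~R.

~Q = ~T = F
~Q <-> P = F <-> T = F
~(~Q <-> P) = ~F = T
~R = ~T = F
~(~Q <-> P) -> ~R = T -> F = F
So Statement 3 is false.

Count: 1.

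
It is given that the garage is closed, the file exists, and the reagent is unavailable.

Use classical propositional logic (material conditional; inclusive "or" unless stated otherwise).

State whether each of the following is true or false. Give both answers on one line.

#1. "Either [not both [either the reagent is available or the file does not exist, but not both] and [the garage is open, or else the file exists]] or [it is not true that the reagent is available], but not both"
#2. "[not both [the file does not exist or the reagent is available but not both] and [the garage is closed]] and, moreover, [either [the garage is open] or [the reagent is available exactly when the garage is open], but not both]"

#1 F / #2 T

Let R = "the reagent is available" (F), Q = "the file exists" (T), P = "the garage is closed" (T).

#1: Formalization: ((R xor ~Q) nand (~P | Q)) xor ~R

~Q = ~T = F
R xor ~Q = F xor F = F
~P = ~T = F
~P | Q = F | T = T
(R xor ~Q) nand (~P | Q) = F nand T = T
~R = ~F = T
((R xor ~Q) nand (~P | Q)) xor ~R = T xor T = F
So #1 is false.

#2: In symbols: ((~Q xor R) nand P) & (~P xor (R <-> ~P))

~Q = ~T = F
~Q xor R = F xor F = F
(~Q xor R) nand P = F nand T = T
~P = ~T = F
~P = ~T = F
R <-> ~P = F <-> F = T
~P xor (R <-> ~P) = F xor T = T
((~Q xor R) nand P) & (~P xor (R <-> ~P)) = T & T = T
So #2 is true.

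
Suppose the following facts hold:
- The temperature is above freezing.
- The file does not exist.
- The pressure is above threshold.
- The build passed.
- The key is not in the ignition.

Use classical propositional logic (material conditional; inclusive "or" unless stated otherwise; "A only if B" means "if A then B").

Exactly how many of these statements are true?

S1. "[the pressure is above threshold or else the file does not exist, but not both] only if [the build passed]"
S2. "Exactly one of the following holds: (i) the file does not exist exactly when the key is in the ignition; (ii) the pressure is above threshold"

Let R = "the pressure is above threshold" (T), Q = "the file exists" (F), S = "the build passed" (T), U = "the key is in the ignition" (F).

S1: Formalization: (R ⊕ ¬Q) → S

¬Q = ¬F = T
R ⊕ ¬Q = T ⊕ T = F
(R ⊕ ¬Q) → S = F → T = T
Hence S1 is true.

S2: This is (¬Q ↔ U) ⊕ R.

¬Q = ¬F = T
¬Q ↔ U = T ↔ F = F
(¬Q ↔ U) ⊕ R = F ⊕ T = T
Thus S2 is true.

True statements: 2 (S1, S2).

2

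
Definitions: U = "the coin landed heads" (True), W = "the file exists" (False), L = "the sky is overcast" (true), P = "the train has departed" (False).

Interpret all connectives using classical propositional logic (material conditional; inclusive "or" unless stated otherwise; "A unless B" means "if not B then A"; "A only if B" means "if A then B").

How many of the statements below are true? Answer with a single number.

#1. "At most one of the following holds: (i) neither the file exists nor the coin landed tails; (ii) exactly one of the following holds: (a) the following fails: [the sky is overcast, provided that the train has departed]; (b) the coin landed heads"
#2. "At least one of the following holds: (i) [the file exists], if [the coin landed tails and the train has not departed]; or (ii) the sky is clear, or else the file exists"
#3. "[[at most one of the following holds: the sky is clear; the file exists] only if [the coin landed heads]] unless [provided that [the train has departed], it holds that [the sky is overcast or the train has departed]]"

2

#1: In symbols: (W ↓ ¬U) ↑ (¬(P → L) ⊕ U)

¬U = ¬T = F
W ↓ ¬U = F ↓ F = T
P → L = F → T = T
¬(P → L) = ¬T = F
¬(P → L) ⊕ U = F ⊕ T = T
(W ↓ ¬U) ↑ (¬(P → L) ⊕ U) = T ↑ T = F
So #1 is false.

#2: In symbols: ((¬U ∧ ¬P) → W) ∨ (¬L ∨ W)

¬U = ¬T = F
¬P = ¬F = T
¬U ∧ ¬P = F ∧ T = F
(¬U ∧ ¬P) → W = F → F = T
¬L = ¬T = F
¬L ∨ W = F ∨ F = F
((¬U ∧ ¬P) → W) ∨ (¬L ∨ W) = T ∨ F = T
Hence #2 is true.

#3: Parsed as ((¬L ↑ W) → U) ∨ (P → (L ∨ P))

¬L = ¬T = F
¬L ↑ W = F ↑ F = T
(¬L ↑ W) → U = T → T = T
L ∨ P = T ∨ F = T
P → (L ∨ P) = F → T = T
((¬L ↑ W) → U) ∨ (P → (L ∨ P)) = T ∨ T = T
Hence #3 is true.

2 of the 3 statements are true.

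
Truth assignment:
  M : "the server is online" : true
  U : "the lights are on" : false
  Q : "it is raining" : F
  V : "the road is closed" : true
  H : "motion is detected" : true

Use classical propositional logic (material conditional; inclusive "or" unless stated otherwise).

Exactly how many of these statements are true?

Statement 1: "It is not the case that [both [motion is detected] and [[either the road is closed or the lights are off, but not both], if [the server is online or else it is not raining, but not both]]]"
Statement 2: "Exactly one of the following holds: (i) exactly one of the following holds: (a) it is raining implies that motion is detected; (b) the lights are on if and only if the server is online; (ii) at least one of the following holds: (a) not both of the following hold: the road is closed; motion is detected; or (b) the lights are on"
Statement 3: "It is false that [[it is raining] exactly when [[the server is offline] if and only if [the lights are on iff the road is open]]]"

1

Statement 1: Parsed as ¬(H ∧ ((M ⊕ ¬Q) → (V ⊕ ¬U)))

¬Q = ¬F = T
M ⊕ ¬Q = T ⊕ T = F
¬U = ¬F = T
V ⊕ ¬U = T ⊕ T = F
(M ⊕ ¬Q) → (V ⊕ ¬U) = F → F = T
H ∧ ((M ⊕ ¬Q) → (V ⊕ ¬U)) = T ∧ T = T
¬(H ∧ ((M ⊕ ¬Q) → (V ⊕ ¬U))) = ¬T = F
So Statement 1 is false.

Statement 2: Formalization: ((Q → H) ⊕ (U ↔ M)) ⊕ ((V ↑ H) ∨ U)

Q → H = F → T = T
U ↔ M = F ↔ T = F
(Q → H) ⊕ (U ↔ M) = T ⊕ F = T
V ↑ H = T ↑ T = F
(V ↑ H) ∨ U = F ∨ F = F
((Q → H) ⊕ (U ↔ M)) ⊕ ((V ↑ H) ∨ U) = T ⊕ F = T
Hence Statement 2 is true.

Statement 3: In symbols: ¬(Q ↔ (¬M ↔ (U ↔ ¬V)))

¬M = ¬T = F
¬V = ¬T = F
U ↔ ¬V = F ↔ F = T
¬M ↔ (U ↔ ¬V) = F ↔ T = F
Q ↔ (¬M ↔ (U ↔ ¬V)) = F ↔ F = T
¬(Q ↔ (¬M ↔ (U ↔ ¬V))) = ¬T = F
Thus Statement 3 is false.

True statements: 1 (Statement 2).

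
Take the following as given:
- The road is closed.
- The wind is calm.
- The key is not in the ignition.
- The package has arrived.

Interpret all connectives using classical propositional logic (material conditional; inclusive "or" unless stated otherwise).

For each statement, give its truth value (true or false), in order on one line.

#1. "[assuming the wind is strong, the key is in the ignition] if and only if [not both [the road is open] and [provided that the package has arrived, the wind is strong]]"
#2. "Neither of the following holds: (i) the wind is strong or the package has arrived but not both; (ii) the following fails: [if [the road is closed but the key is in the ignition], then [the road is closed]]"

#1 T; #2 F

Let Q = "the wind is strong" (F), R = "the key is in the ignition" (F), P = "the road is closed" (T), S = "the package has arrived" (T).

#1: Parsed as (Q -> R) <-> (~P nand (S -> Q))

Q -> R = F -> F = T
~P = ~T = F
S -> Q = T -> F = F
~P nand (S -> Q) = F nand F = T
(Q -> R) <-> (~P nand (S -> Q)) = T <-> T = T
Hence #1 is true.

#2: This is (Q xor S) nor ~((P & R) -> P).

Q xor S = F xor T = T
P & R = T & F = F
(P & R) -> P = F -> T = T
~((P & R) -> P) = ~T = F
(Q xor S) nor ~((P & R) -> P) = T nor F = F
Thus #2 is false.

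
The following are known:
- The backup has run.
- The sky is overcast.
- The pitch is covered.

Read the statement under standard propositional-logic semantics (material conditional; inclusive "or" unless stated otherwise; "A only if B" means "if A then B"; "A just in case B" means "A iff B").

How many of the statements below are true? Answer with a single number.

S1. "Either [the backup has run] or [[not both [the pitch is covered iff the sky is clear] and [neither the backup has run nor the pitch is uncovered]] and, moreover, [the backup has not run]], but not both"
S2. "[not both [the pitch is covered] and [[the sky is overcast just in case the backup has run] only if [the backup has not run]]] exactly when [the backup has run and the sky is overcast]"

2

Let V = "the backup has run" (True), R = "the pitch is covered" (True), N = "the sky is overcast" (True).

S1: Formalization: V xor (((R iff not N) nand (V nor not R)) and not V)

not N = not True = False
R iff not N = True iff False = False
not R = not True = False
V nor not R = True nor False = False
(R iff not N) nand (V nor not R) = False nand False = True
not V = not True = False
((R iff not N) nand (V nor not R)) and not V = True and False = False
V xor (((R iff not N) nand (V nor not R)) and not V) = True xor False = True
Hence S1 is true.

S2: Parsed as (R nand ((N iff V) -> not V)) iff (V and N)

N iff V = True iff True = True
not V = not True = False
(N iff V) -> not V = True -> False = False
R nand ((N iff V) -> not V) = True nand False = True
V and N = True and True = True
(R nand ((N iff V) -> not V)) iff (V and N) = True iff True = True
So S2 is true.

True statements: 2.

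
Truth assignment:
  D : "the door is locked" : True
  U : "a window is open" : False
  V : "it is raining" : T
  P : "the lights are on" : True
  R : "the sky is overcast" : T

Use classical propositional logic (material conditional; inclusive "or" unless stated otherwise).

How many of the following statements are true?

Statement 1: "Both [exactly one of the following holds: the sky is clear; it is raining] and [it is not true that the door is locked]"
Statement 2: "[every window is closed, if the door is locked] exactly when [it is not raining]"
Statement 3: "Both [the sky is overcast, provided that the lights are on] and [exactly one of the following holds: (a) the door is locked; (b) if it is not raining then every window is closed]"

0

Statement 1: This is (~R xor V) & ~D.

~R = ~T = F
~R xor V = F xor T = T
~D = ~T = F
(~R xor V) & ~D = T & F = F
Hence Statement 1 is false.

Statement 2: In symbols: (D -> ~U) <-> ~V

~U = ~F = T
D -> ~U = T -> T = T
~V = ~T = F
(D -> ~U) <-> ~V = T <-> F = F
Hence Statement 2 is false.

Statement 3: Formalization: (P -> R) & (D xor (~V -> ~U))

P -> R = T -> T = T
~V = ~T = F
~U = ~F = T
~V -> ~U = F -> T = T
D xor (~V -> ~U) = T xor T = F
(P -> R) & (D xor (~V -> ~U)) = T & F = F
Hence Statement 3 is false.

True statements: 0 (none).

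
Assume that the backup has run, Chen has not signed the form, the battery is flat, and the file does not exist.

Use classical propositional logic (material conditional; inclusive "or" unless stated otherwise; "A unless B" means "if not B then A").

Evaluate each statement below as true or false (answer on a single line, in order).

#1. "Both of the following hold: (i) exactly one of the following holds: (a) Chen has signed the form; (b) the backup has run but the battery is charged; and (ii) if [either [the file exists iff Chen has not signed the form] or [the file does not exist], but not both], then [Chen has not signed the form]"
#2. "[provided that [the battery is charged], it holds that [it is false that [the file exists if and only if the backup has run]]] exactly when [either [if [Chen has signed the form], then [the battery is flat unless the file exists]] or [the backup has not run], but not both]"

#1 False, #2 True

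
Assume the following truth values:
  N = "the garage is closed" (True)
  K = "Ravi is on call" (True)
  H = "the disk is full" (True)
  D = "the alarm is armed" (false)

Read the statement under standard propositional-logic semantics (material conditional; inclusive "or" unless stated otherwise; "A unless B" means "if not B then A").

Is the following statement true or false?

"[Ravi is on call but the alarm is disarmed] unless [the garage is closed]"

true

This is (K & ~D) | N.

~D = ~F = T
K & ~D = T & T = T
(K & ~D) | N = T | T = T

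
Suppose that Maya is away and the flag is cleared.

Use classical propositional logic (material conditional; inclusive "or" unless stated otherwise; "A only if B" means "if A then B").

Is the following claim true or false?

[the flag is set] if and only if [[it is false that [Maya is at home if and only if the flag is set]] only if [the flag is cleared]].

The statement is false.

Let Q = "the flag is set" (F), P = "Maya is at home" (F).
Parsed as Q ↔ (¬(P ↔ Q) → ¬Q)

P ↔ Q = F ↔ F = T
¬(P ↔ Q) = ¬T = F
¬Q = ¬F = T
¬(P ↔ Q) → ¬Q = F → T = T
Q ↔ (¬(P ↔ Q) → ¬Q) = F ↔ T = F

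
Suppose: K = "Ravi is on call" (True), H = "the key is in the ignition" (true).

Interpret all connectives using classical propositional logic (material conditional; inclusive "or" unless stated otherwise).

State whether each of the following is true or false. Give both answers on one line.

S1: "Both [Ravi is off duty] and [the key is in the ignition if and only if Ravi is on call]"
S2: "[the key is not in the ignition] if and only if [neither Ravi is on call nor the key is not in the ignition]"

S1: Formalization: ~K & (H <-> K)

~K = ~T = F
H <-> K = T <-> T = T
~K & (H <-> K) = F & T = F
Thus S1 is false.

S2: This is ~H <-> (K nor ~H).

~H = ~T = F
~H = ~T = F
K nor ~H = T nor F = F
~H <-> (K nor ~H) = F <-> F = T
Hence S2 is true.

S1 false; S2 true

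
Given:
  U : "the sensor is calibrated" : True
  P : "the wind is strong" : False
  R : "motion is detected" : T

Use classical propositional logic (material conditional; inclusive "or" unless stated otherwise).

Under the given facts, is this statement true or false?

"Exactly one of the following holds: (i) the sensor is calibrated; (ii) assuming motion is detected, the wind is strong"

True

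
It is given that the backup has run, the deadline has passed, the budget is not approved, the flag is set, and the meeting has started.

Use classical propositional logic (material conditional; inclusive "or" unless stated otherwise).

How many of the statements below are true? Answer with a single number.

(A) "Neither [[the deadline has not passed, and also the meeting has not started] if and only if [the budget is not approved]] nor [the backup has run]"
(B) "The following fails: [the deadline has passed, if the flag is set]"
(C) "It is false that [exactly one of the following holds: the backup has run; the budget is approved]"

0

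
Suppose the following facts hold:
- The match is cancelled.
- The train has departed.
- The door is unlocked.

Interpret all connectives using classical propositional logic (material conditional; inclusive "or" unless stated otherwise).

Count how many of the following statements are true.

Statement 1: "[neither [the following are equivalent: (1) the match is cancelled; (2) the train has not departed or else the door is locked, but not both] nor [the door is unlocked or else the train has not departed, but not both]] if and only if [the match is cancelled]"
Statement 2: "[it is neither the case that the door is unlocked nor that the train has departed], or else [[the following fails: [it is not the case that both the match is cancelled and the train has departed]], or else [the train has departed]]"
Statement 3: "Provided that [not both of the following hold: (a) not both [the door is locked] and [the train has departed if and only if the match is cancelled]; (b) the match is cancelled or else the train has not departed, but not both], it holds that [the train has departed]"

Let Q = "the match is cancelled" (T), N = "the train has departed" (T), R = "the door is locked" (F).

Statement 1: This is ((Q <-> (~N xor R)) nor (~R xor ~N)) <-> Q.

~N = ~T = F
~N xor R = F xor F = F
Q <-> (~N xor R) = T <-> F = F
~R = ~F = T
~N = ~T = F
~R xor ~N = T xor F = T
(Q <-> (~N xor R)) nor (~R xor ~N) = F nor T = F
((Q <-> (~N xor R)) nor (~R xor ~N)) <-> Q = F <-> T = F
Thus Statement 1 is false.

Statement 2: Parsed as (~R nor N) | (~(Q nand N) | N)

~R = ~F = T
~R nor N = T nor T = F
Q nand N = T nand T = F
~(Q nand N) = ~F = T
~(Q nand N) | N = T | T = T
(~R nor N) | (~(Q nand N) | N) = F | T = T
Hence Statement 2 is true.

Statement 3: In symbols: ((R nand (N <-> Q)) nand (Q xor ~N)) -> N

N <-> Q = T <-> T = T
R nand (N <-> Q) = F nand T = T
~N = ~T = F
Q xor ~N = T xor F = T
(R nand (N <-> Q)) nand (Q xor ~N) = T nand T = F
((R nand (N <-> Q)) nand (Q xor ~N)) -> N = F -> T = T
Thus Statement 3 is true.

Count: 2.

2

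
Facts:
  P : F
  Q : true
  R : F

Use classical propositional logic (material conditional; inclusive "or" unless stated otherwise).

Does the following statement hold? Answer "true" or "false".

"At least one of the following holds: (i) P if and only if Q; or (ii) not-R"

Parsed as (P ↔ Q) ∨ ¬R

P ↔ Q = F ↔ T = F
¬R = ¬F = T
(P ↔ Q) ∨ ¬R = F ∨ T = T

The statement is true.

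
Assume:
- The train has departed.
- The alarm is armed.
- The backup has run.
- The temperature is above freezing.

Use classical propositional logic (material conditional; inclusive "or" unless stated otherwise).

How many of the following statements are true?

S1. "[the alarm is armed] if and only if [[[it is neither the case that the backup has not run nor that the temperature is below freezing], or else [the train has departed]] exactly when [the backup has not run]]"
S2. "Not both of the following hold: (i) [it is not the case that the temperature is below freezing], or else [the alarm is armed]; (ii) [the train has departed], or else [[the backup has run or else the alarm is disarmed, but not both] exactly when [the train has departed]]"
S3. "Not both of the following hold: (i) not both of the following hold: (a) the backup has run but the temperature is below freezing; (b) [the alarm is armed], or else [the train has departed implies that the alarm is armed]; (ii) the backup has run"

0

Let Q = "the alarm is armed" (T), R = "the backup has run" (T), S = "the temperature is below freezing" (F), P = "the train has departed" (T).

S1: Formalization: Q ↔ (((¬R ↓ S) ∨ P) ↔ ¬R)

¬R = ¬T = F
¬R ↓ S = F ↓ F = T
(¬R ↓ S) ∨ P = T ∨ T = T
¬R = ¬T = F
((¬R ↓ S) ∨ P) ↔ ¬R = T ↔ F = F
Q ↔ (((¬R ↓ S) ∨ P) ↔ ¬R) = T ↔ F = F
So S1 is false.

S2: This is (¬S ∨ Q) ↑ (P ∨ ((R ⊕ ¬Q) ↔ P)).

¬S = ¬F = T
¬S ∨ Q = T ∨ T = T
¬Q = ¬T = F
R ⊕ ¬Q = T ⊕ F = T
(R ⊕ ¬Q) ↔ P = T ↔ T = T
P ∨ ((R ⊕ ¬Q) ↔ P) = T ∨ T = T
(¬S ∨ Q) ↑ (P ∨ ((R ⊕ ¬Q) ↔ P)) = T ↑ T = F
Thus S2 is false.

S3: Formalization: ((R ∧ S) ↑ (Q ∨ (P → Q))) ↑ R

R ∧ S = T ∧ F = F
P → Q = T → T = T
Q ∨ (P → Q) = T ∨ T = T
(R ∧ S) ↑ (Q ∨ (P → Q)) = F ↑ T = T
((R ∧ S) ↑ (Q ∨ (P → Q))) ↑ R = T ↑ T = F
So S3 is false.

Count: 0.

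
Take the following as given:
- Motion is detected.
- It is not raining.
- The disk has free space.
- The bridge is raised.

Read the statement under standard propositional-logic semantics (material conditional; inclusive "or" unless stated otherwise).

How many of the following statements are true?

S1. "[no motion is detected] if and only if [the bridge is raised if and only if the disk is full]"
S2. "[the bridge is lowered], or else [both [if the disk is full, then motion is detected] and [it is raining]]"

1

Let V = "motion is detected" (True), Q = "the bridge is raised" (True), U = "the disk is full" (False), R = "it is raining" (False).

S1: Parsed as not V iff (Q iff U)

not V = not True = False
Q iff U = True iff False = False
not V iff (Q iff U) = False iff False = True
So S1 is true.

S2: Formalization: not Q or ((U -> V) and R)

not Q = not True = False
U -> V = False -> True = True
(U -> V) and R = True and False = False
not Q or ((U -> V) and R) = False or False = False
Thus S2 is false.

1 of the 2 statements is true (S1).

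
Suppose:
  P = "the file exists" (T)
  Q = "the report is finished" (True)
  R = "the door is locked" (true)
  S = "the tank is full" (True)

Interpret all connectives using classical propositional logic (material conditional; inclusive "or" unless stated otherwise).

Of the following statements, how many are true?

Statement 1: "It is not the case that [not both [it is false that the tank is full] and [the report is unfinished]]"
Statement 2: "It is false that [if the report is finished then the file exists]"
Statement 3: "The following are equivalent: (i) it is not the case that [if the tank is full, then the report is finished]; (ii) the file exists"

Statement 1: Parsed as not (not S nand not Q)

not S = not True = False
not Q = not True = False
not S nand not Q = False nand False = True
not (not S nand not Q) = not True = False
Thus Statement 1 is false.

Statement 2: This is not (Q -> P).

Q -> P = True -> True = True
not (Q -> P) = not True = False
Thus Statement 2 is false.

Statement 3: Parsed as not (S -> Q) iff P

S -> Q = True -> True = True
not (S -> Q) = not True = False
not (S -> Q) iff P = False iff True = False
Hence Statement 3 is false.

Count: 0.

0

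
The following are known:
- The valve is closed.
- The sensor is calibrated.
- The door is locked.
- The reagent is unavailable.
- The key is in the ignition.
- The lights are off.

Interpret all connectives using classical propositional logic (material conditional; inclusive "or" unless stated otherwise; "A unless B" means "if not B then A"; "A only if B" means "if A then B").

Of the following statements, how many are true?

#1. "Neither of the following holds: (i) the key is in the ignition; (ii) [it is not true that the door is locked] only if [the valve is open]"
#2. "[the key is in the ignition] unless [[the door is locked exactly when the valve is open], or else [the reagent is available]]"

1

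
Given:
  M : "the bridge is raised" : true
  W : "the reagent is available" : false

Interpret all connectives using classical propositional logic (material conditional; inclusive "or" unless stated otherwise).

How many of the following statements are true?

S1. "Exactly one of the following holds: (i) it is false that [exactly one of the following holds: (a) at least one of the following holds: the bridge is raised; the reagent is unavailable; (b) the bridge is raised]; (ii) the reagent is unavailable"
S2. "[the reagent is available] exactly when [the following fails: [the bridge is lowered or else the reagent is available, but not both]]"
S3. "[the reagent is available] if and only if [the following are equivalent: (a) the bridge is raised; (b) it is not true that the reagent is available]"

0

S1: This is ~((M | ~W) xor M) xor ~W.

~W = ~F = T
M | ~W = T | T = T
(M | ~W) xor M = T xor T = F
~((M | ~W) xor M) = ~F = T
~W = ~F = T
~((M | ~W) xor M) xor ~W = T xor T = F
Thus S1 is false.

S2: This is W <-> ~(~M xor W).

~M = ~T = F
~M xor W = F xor F = F
~(~M xor W) = ~F = T
W <-> ~(~M xor W) = F <-> T = F
So S2 is false.

S3: This is W <-> (M <-> ~W).

~W = ~F = T
M <-> ~W = T <-> T = T
W <-> (M <-> ~W) = F <-> T = F
Hence S3 is false.

True statements: 0 (none).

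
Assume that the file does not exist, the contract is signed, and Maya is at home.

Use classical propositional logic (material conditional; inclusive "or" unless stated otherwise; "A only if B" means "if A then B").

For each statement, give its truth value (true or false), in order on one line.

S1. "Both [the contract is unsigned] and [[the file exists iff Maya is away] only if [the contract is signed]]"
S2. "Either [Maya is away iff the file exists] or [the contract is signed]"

Let L = "the contract is signed" (True), G = "the file exists" (False), W = "Maya is at home" (True).

S1: Parsed as not L and ((G iff not W) -> L)

not L = not True = False
not W = not True = False
G iff not W = False iff False = True
(G iff not W) -> L = True -> True = True
not L and ((G iff not W) -> L) = False and True = False
So S1 is false.

S2: This is (not W iff G) or L.

not W = not True = False
not W iff G = False iff False = True
(not W iff G) or L = True or True = True
Thus S2 is true.

S1 false; S2 true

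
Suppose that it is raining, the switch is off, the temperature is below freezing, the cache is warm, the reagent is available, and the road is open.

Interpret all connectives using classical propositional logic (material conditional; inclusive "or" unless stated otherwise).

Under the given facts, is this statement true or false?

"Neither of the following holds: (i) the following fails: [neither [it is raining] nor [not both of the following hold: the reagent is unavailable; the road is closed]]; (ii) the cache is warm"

False

Let Q = "it is raining" (T), N = "the reagent is available" (T), L = "the road is closed" (F), W = "the cache is warm" (T).
This is ¬(Q ↓ (¬N ↑ L)) ↓ W.

¬N = ¬T = F
¬N ↑ L = F ↑ F = T
Q ↓ (¬N ↑ L) = T ↓ T = F
¬(Q ↓ (¬N ↑ L)) = ¬F = T
¬(Q ↓ (¬N ↑ L)) ↓ W = T ↓ T = F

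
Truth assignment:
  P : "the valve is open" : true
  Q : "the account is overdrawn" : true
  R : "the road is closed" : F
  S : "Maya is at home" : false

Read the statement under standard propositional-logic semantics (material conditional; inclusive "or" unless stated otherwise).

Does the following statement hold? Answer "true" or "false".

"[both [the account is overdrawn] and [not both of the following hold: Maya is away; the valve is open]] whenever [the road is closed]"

The statement is true.

This is R -> (Q and (not S nand P)).

not S = not False = True
not S nand P = True nand True = False
Q and (not S nand P) = True and False = False
R -> (Q and (not S nand P)) = False -> False = True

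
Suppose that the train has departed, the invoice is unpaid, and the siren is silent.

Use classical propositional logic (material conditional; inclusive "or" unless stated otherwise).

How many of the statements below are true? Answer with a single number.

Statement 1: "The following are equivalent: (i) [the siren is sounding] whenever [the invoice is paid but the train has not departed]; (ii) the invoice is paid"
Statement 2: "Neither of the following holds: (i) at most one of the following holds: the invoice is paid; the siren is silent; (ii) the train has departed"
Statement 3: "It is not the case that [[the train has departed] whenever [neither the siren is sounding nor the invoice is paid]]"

Let M = "the invoice is paid" (F), Q = "the train has departed" (T), L = "the siren is sounding" (F).

Statement 1: In symbols: ((M ∧ ¬Q) → L) ↔ M

¬Q = ¬T = F
M ∧ ¬Q = F ∧ F = F
(M ∧ ¬Q) → L = F → F = T
((M ∧ ¬Q) → L) ↔ M = T ↔ F = F
So Statement 1 is false.

Statement 2: This is (M ↑ ¬L) ↓ Q.

¬L = ¬F = T
M ↑ ¬L = F ↑ T = T
(M ↑ ¬L) ↓ Q = T ↓ T = F
Hence Statement 2 is false.

Statement 3: Formalization: ¬((L ↓ M) → Q)

L ↓ M = F ↓ F = T
(L ↓ M) → Q = T → T = T
¬((L ↓ M) → Q) = ¬T = F
So Statement 3 is false.

True statements: 0 (none).

0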